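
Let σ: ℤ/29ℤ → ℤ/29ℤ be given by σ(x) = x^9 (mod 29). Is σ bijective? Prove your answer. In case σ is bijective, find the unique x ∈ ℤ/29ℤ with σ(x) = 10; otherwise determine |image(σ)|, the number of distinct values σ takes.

27

Since 29 is prime, the nonzero elements of ℤ/29ℤ form a cyclic group of order 28.
As gcd(9, 28) = 1, raising to the 9th power is a bijection on this group: if s^9 ≡ t^9 then (st^{−1})^9 = 1, and the only element of order dividing gcd(9, 28) = 1 is 1, so s = t.
With σ(0) = 0 this makes σ injective on all of ℤ/29ℤ, hence bijective (finite equal-size domain and codomain). In particular σ is bijective.
Since σ is bijective, we find the preimage of 10. The inverse of x ↦ x^9 on (ℤ/29ℤ)^× is x ↦ x^25, because 9·25 = 225 = 8·28 + 1 ≡ 1 (mod 28) and x^{28} = 1 for x ≠ 0 (Fermat). So σ⁻¹(10) = 10^25 mod 29.
Repeated squaring mod 29: 10^1 ≡ 10, 10^2 ≡ 10² = 100 ≡ 13, 10^4 ≡ 13² = 169 ≡ 24, 10^8 ≡ 24² = 576 ≡ 25, 10^16 ≡ 25² = 625 ≡ 16. Since 25 = 16 + 8 + 1, 10^25 ≡ 16·25·10: 16·25 = 400 ≡ 23, then 23·10 = 230 ≡ 27. So 10^25 ≡ 27 (mod 29).
Hence σ⁻¹(10) = 27.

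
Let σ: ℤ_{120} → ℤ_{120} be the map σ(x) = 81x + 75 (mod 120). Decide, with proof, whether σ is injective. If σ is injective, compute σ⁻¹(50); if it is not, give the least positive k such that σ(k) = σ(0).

40

Recall that injectivity means: for all u, v in the domain, σ(u) = σ(v) implies u = v.
We have gcd(81, 120) = 3 > 1. Taking u = 0 and v = 40: σ(0) = 75 and σ(40) = 81·40 + 75 = 3315 ≡ 75 (mod 120).
So σ(0) = σ(40) while 0 ≠ 40, so σ is not injective.
Since σ is not injective, we find the least positive k with σ(k) = σ(0): this means 81k ≡ 0 (mod 120), i.e. 120 ∣ 81k. Since gcd(81, 120) = 3, dividing through by 3 this holds exactly when 40 ∣ 27k, and as gcd(27, 40) = 1, exactly when 40 ∣ k.
The smallest positive such k is 40.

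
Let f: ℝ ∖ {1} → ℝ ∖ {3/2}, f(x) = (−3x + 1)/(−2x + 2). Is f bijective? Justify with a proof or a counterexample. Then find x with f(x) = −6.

13/15

Suppose f(s) = f(t). Cross-multiplying: (−3s + 1)(−2t + 2) = (−3t + 1)(−2s + 2).
Expanding both sides and cancelling the symmetric terms leaves −4·(s − t) = 0. Since −4 ≠ 0, s = t. Thus f is injective.
For any y ≠ 3/2, solving y(−2x + 2) = −3x + 1 for x gives a well-defined x ≠ 1. So f is surjective.
Hence f is bijective.
Solving f(x) = −6: cross-multiplying gives −3x + 1 = −6(−2x + 2), which rearranges to −15x = −13, so x = 13/15.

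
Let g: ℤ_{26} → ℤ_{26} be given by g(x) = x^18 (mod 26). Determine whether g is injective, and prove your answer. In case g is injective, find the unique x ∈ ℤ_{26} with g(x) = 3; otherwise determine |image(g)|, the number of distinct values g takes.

g(1) = 1^18 = 1.
g(3): Repeated squaring mod 26: 3^1 ≡ 3, 3^2 ≡ 3² = 9, 3^4 ≡ 9² = 81 ≡ 3, 3^8 ≡ 3² = 9, 3^16 ≡ 9² = 81 ≡ 3. Since 18 = 16 + 2, 3^18 ≡ 3·9: 3·9 = 27 ≡ 1. So 3^18 ≡ 1 (mod 26).
So g(1) = g(3) = 1 while 1 ≠ 3, therefore g is not injective.
Since g is not injective, we determine |image(g)|. Computing x^18 mod 26 for each x (by repeated squaring, reducing mod 26 at every step), the values g(0), g(1), …, g(25) are: 0, 1, 12, 1, 14, 25, 12, 25, 12, 1, 14, 25, 14, 13, 14, 25, 14, 1, 12, 25, 12, 25, 14, 1, 12, 1.
The distinct values are {0, 1, 12, 13, 14, 25}; there are 6 of them.

6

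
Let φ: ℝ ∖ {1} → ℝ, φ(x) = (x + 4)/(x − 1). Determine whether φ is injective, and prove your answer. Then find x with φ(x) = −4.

0

Suppose φ(s) = φ(t). Cross-multiplying: (s + 4)(t − 1) = (t + 4)(s − 1).
Expanding both sides and cancelling the symmetric terms leaves −5·(s − t) = 0. Since −5 ≠ 0, s = t. So φ is injective.
Solving φ(x) = −4: cross-multiplying gives x + 4 = −4(x − 1), which rearranges to 5x = 0, so x = 0.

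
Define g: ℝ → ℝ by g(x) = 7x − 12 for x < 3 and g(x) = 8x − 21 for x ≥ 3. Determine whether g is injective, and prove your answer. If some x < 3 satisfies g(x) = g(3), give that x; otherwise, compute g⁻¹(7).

15/7

Both pieces are strictly increasing (slopes 7 and 8), so each is injective on its own interval.
The left piece maps (−∞, 3) onto (−∞, 9); the right piece maps [3, ∞) onto [3, ∞).
These images overlap. In particular g(3) = 3 (right piece), and solving 7x − 12 = 3 on the left piece gives x = 15/7 < 3.
So g(15/7) = g(3) with 15/7 ≠ 3, and g is not injective. This x = 15/7 is the requested value below 3.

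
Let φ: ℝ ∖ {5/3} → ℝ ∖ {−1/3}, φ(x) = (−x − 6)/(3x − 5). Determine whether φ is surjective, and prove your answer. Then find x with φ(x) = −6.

36/17

For any y ≠ −1/3, solving y(3x − 5) = −x − 6 for x gives a well-defined x ≠ 5/3. So φ is surjective.
Solving φ(x) = −6: cross-multiplying gives −x − 6 = −6(3x − 5), which rearranges to 17x = 36, so x = 36/17.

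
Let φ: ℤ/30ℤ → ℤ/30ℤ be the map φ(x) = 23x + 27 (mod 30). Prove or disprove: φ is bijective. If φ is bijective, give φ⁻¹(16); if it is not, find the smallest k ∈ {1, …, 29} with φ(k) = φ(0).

23

If φ(a) = φ(b), then 23a ≡ 23b (mod 30). Because gcd(23, 30) = 1, we may cancel 23 to get a ≡ b (mod 30).
We now compute 23⁻¹ mod 30 explicitly. Euclid's algorithm: 30 = 1·23 + 7, 23 = 3·7 + 2, 7 = 3·2 + 1; back-substituting gives 1 = 17·23 − 13·30, so 23⁻¹ ≡ 17 (mod 30).
Then y ↦ 17(y − 27) is a two-sided inverse to φ, so every y ∈ ℤ/30ℤ has a preimage.
Thus φ is bijective.
Since φ is bijective, we find φ⁻¹(16): we need 23x ≡ 16 − 27 ≡ 19 (mod 30). Using 23⁻¹ = 17: x ≡ 17·19 = 323 = 10·30 + 23, so x = 23.
Check: φ(23) = 23·23 + 27 = 556 = 18·30 + 16 ≡ 16 (mod 30).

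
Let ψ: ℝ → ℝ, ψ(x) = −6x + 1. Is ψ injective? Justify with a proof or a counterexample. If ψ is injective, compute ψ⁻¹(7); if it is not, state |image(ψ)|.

By definition, ψ is injective when ψ(u) = ψ(v) forces u = v.
Suppose ψ(u) = ψ(v). Then −6u + 1 = −6v + 1, so −6u = −6v, so u = v.
Therefore ψ is injective.
Since ψ is injective, we compute ψ⁻¹(7) = (7 − 1)/(−6) = −1.

-1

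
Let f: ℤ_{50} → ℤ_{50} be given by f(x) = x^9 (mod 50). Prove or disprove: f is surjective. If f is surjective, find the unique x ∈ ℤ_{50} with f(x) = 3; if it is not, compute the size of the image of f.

f(0) = 0^9 = 0.
f(10): Repeated squaring mod 50: 10^1 ≡ 10, 10^2 ≡ 10² = 100 ≡ 0, 10^4 ≡ 0² = 0, 10^8 ≡ 0² = 0. Since 9 = 8 + 1, 10^9 ≡ 0·10: 0·10 = 0. So 10^9 ≡ 0 (mod 50).
So f(0) = f(10) = 0 while 0 ≠ 10, thus f is not injective.
A non-injective map from the 50-element set ℤ_{50} to itself takes at most 49 distinct values, so it cannot be surjective. So f is not surjective.
Since f is not surjective, we determine |image(f)|. Computing x^9 mod 50 for each x (by repeated squaring, reducing mod 50 at every step), the values f(0), f(1), …, f(49) are: 0, 1, 12, 33, 44, 25, 46, 7, 28, 39, 0, 41, 2, 23, 34, 25, 36, 47, 18, 29, 0, 31, 42, 13, 24, 25, 26, 37, 8, 19, 0, 21, 32, 3, 14, 25, 16, 27, 48, 9, 0, 11, 22, 43, 4, 25, 6, 17, 38, 49.
The distinct values are {0, 1, 2, 3, 4, 6, 7, 8, 9, 11, 12, 13, 14, 16, 17, 18, 19, 21, 22, 23, 24, 25, 26, 27, 28, 29, 31, 32, 33, 34, 36, 37, 38, 39, 41, 42, 43, 44, 46, 47, 48, 49}; there are 42 of them.

42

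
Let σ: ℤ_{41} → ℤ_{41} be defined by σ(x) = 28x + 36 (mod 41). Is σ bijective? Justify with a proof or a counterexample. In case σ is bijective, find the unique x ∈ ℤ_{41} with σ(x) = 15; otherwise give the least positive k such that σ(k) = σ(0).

30

If σ(x_1) = σ(x_2), then 28x_1 ≡ 28x_2 (mod 41). Because gcd(28, 41) = 1, we may cancel 28 to get x_1 ≡ x_2 (mod 41).
We now compute 28⁻¹ mod 41 explicitly. Euclid's algorithm: 41 = 1·28 + 13, 28 = 2·13 + 2, 13 = 6·2 + 1; back-substituting gives 1 = 22·28 − 15·41, so 28⁻¹ ≡ 22 (mod 41).
Then y ↦ 22(y − 36) is a two-sided inverse to σ, so every y ∈ ℤ_{41} has a preimage.
Hence σ is bijective.
Since σ is bijective, we compute σ⁻¹(15): solve 28x + 36 ≡ 15 (mod 41), i.e. 28x ≡ 20 (mod 41).
Multiplying by 28⁻¹ = 22 gives x ≡ 22·20 = 440 = 10·41 + 30 ≡ 30 (mod 41).
Check: σ(30) = 28·30 + 36 = 876 = 21·41 + 15 ≡ 15 (mod 41).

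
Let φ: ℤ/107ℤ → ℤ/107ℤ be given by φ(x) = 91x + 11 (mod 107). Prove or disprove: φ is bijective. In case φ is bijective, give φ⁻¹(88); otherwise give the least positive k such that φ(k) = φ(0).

42

Suppose φ(s) = φ(t) in ℤ/107ℤ. Then 91s + 11 ≡ 91t + 11 (mod 107), thus 91(s − t) ≡ 0 (mod 107).
Since gcd(91, 107) = 1, 91 is invertible modulo 107, thus s − t ≡ 0 (mod 107), i.e. s = t.
We now compute 91⁻¹ mod 107 explicitly. Euclid's algorithm: 107 = 1·91 + 16, 91 = 5·16 + 11, 16 = 1·11 + 5, 11 = 2·5 + 1; back-substituting gives 1 = 20·91 − 17·107, so 91⁻¹ ≡ 20 (mod 107).
Then y ↦ 20(y − 11) is a two-sided inverse to φ, so every y ∈ ℤ/107ℤ has a preimage.
Hence φ is bijective.
Since φ is bijective, we compute φ⁻¹(88): solve 91x + 11 ≡ 88 (mod 107), i.e. 91x ≡ 77 (mod 107).
Multiplying by 91⁻¹ = 20 gives x ≡ 20·77 = 1540 = 14·107 + 42 ≡ 42 (mod 107).
Check: φ(42) = 91·42 + 11 = 3833 = 35·107 + 88 ≡ 88 (mod 107).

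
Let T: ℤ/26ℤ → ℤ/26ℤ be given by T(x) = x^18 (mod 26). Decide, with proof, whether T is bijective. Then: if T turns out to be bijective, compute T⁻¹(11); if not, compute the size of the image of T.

T(1) = 1^18 = 1.
T(3): Repeated squaring mod 26: 3^1 ≡ 3, 3^2 ≡ 3² = 9, 3^4 ≡ 9² = 81 ≡ 3, 3^8 ≡ 3² = 9, 3^16 ≡ 9² = 81 ≡ 3. Since 18 = 16 + 2, 3^18 ≡ 3·9: 3·9 = 27 ≡ 1. So 3^18 ≡ 1 (mod 26).
So T(1) = T(3) = 1 while 1 ≠ 3, so T is not injective, hence not bijective.
Since T is not bijective, we determine |image(T)|. Computing x^18 mod 26 for each x (by repeated squaring, reducing mod 26 at every step), the values T(0), T(1), …, T(25) are: 0, 1, 12, 1, 14, 25, 12, 25, 12, 1, 14, 25, 14, 13, 14, 25, 14, 1, 12, 25, 12, 25, 14, 1, 12, 1.
The distinct values are {0, 1, 12, 13, 14, 25}; there are 6 of them.

6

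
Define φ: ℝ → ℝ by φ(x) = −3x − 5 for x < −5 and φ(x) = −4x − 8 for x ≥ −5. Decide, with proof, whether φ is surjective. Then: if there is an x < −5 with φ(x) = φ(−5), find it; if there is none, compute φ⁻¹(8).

-17/3

Both pieces are strictly decreasing (slopes −3 and −4), so each is injective on its own interval.
The left piece maps (−∞, −5) onto (10, ∞); the right piece maps [−5, ∞) onto (−∞, 12].
The union (10, ∞) ∪ (−∞, 12] covers ℝ, so φ is surjective.
For the follow-up: the images overlap, so an x < −5 with φ(x) = φ(−5) exists. φ(−5) = 12; solving −3x − 5 = 12 for x < −5 gives x = (12 + 5)/(−3) = −17/3.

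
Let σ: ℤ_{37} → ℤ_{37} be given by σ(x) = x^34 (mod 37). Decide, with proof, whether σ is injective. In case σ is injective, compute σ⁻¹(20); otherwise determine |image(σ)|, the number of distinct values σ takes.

σ(18): Repeated squaring mod 37: 18^1 ≡ 18, 18^2 ≡ 18² = 324 ≡ 28, 18^4 ≡ 28² = 784 ≡ 7, 18^8 ≡ 7² = 49 ≡ 12, 18^16 ≡ 12² = 144 ≡ 33, 18^32 ≡ 33² = 1089 ≡ 16. Since 34 = 32 + 2, 18^34 ≡ 16·28: 16·28 = 448 ≡ 4. So 18^34 ≡ 4 (mod 37).
σ(19): Repeated squaring mod 37: 19^1 ≡ 19, 19^2 ≡ 19² = 361 ≡ 28, 19^4 ≡ 28² = 784 ≡ 7, 19^8 ≡ 7² = 49 ≡ 12, 19^16 ≡ 12² = 144 ≡ 33, 19^32 ≡ 33² = 1089 ≡ 16. Since 34 = 32 + 2, 19^34 ≡ 16·28: 16·28 = 448 ≡ 4. So 19^34 ≡ 4 (mod 37).
So σ(18) = σ(19) = 4 while 18 ≠ 19, therefore σ is not injective.
Since σ is not injective, we determine |image(σ)|. Computing x^34 mod 37 for each x (by repeated squaring, reducing mod 37 at every step), the values σ(0), σ(1), …, σ(36) are: 0, 1, 28, 33, 7, 3, 36, 34, 11, 16, 10, 26, 9, 30, 27, 25, 12, 21, 4, 4, 21, 12, 25, 27, 30, 9, 26, 10, 16, 11, 34, 36, 3, 7, 33, 28, 1.
The distinct values are {0, 1, 3, 4, 7, 9, 10, 11, 12, 16, 21, 25, 26, 27, 28, 30, 33, 34, 36}; there are 19 of them.

19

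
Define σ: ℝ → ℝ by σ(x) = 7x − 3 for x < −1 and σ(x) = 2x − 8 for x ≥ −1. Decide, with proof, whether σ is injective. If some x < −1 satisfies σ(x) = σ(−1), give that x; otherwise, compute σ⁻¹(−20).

Both pieces are strictly increasing (slopes 7 and 2), so each is injective on its own interval.
The left piece maps (−∞, −1) onto (−∞, −10); the right piece maps [−1, ∞) onto [−10, ∞).
These images are disjoint, so no value is attained by both pieces. Hence σ is injective.
Because the two images are disjoint, no x < −1 has σ(x) = σ(−1), so we compute σ⁻¹(−20): −20 lies in (−∞, −10), so solve 7x − 3 = −20: x = (−20 + 3)/7 = −17/7.

-17/7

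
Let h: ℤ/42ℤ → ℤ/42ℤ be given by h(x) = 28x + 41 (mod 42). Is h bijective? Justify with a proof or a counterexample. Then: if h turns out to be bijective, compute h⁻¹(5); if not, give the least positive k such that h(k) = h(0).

Recall: h is injective if h(s) = h(t) implies s = t.
We have gcd(28, 42) = 14 > 1. Taking s = 0 and t = 3: h(0) = 41 and h(3) = 28·3 + 41 = 125 ≡ 41 (mod 42).
So h(0) = h(3) while 0 ≠ 3, so h is not injective, hence not bijective.
Since h is not bijective, we find the least positive k with h(k) = h(0): this means 28k ≡ 0 (mod 42), i.e. 42 ∣ 28k. Since gcd(28, 42) = 14, dividing through by 14 this holds exactly when 3 ∣ 2k, and as gcd(2, 3) = 1, exactly when 3 ∣ k.
The smallest positive such k is 3.

3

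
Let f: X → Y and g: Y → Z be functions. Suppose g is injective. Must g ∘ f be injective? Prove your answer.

not injective

No. Take X = {0, 1}, Y = Z = {0, 1, 2, 3, 4}, f(0) = f(1) = 0, and g = identity (injective).
Then (g ∘ f)(0) = (g ∘ f)(1) = 0 with 0 ≠ 1, so g ∘ f is not injective.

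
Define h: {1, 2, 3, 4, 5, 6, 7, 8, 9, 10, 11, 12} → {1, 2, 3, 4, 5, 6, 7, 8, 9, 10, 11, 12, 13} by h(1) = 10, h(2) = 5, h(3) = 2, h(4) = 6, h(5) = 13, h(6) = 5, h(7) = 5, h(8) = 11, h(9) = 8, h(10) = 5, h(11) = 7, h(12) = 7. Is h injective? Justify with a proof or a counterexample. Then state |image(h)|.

h(2) = 5 = h(6) with 2 ≠ 6, so h is not injective.
The image of h is {2, 5, 6, 7, 8, 10, 11, 13}, which has 8 elements.

8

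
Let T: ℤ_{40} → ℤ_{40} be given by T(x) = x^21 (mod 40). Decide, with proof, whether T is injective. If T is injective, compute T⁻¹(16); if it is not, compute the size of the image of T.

25

T(0) = 0^21 = 0.
T(10): Repeated squaring mod 40: 10^1 ≡ 10, 10^2 ≡ 10² = 100 ≡ 20, 10^4 ≡ 20² = 400 ≡ 0, 10^8 ≡ 0² = 0, 10^16 ≡ 0² = 0. Since 21 = 16 + 4 + 1, 10^21 ≡ 0·0·10: 0·0 = 0, then 0·10 = 0. So 10^21 ≡ 0 (mod 40).
So T(0) = T(10) = 0 while 0 ≠ 10, so T is not injective.
Since T is not injective, we determine |image(T)|. Computing x^21 mod 40 for each x (by repeated squaring, reducing mod 40 at every step), the values T(0), T(1), …, T(39) are: 0, 1, 32, 3, 24, 5, 16, 7, 8, 9, 0, 11, 32, 13, 24, 15, 16, 17, 8, 19, 0, 21, 32, 23, 24, 25, 16, 27, 8, 29, 0, 31, 32, 33, 24, 35, 16, 37, 8, 39.
The distinct values are {0, 1, 3, 5, 7, 8, 9, 11, 13, 15, 16, 17, 19, 21, 23, 24, 25, 27, 29, 31, 32, 33, 35, 37, 39}; there are 25 of them.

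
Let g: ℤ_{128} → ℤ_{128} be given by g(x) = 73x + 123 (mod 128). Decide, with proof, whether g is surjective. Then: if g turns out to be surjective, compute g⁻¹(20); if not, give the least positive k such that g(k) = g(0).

81

Since gcd(73, 128) = 1, 73 is invertible modulo 128. Euclid's algorithm: 128 = 1·73 + 55, 73 = 1·55 + 18, 55 = 3·18 + 1; back-substituting gives 1 = 121·73 − 69·128, so 73⁻¹ ≡ 121 (mod 128).
Then y ↦ 121(y − 123) is a two-sided inverse to g, so every y ∈ ℤ_{128} has a preimage.
So g is surjective.
Since g is surjective, we compute g⁻¹(20): solve 73x + 123 ≡ 20 (mod 128), i.e. 73x ≡ 25 (mod 128).
Multiplying by 73⁻¹ = 121 gives x ≡ 121·25 = 3025 = 23·128 + 81 ≡ 81 (mod 128).
Check: g(81) = 73·81 + 123 = 6036 = 47·128 + 20 ≡ 20 (mod 128).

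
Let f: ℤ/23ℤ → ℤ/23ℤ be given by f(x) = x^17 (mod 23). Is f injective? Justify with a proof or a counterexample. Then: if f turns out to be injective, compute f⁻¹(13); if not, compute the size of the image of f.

8

Since 23 is prime, the nonzero elements of ℤ/23ℤ form a cyclic group of order 22.
As gcd(17, 22) = 1, raising to the 17th power is a bijection on this group: if u^17 ≡ v^17 then (uv^{−1})^17 = 1, and the only element of order dividing gcd(17, 22) = 1 is 1, so u = v.
With f(0) = 0 this makes f injective on all of ℤ/23ℤ, hence bijective (finite equal-size domain and codomain). In particular f is injective.
Since f is injective, we find the preimage of 13. The inverse of x ↦ x^17 on (ℤ/23ℤ)^× is x ↦ x^13, because 17·13 = 221 = 10·22 + 1 ≡ 1 (mod 22) and x^{22} = 1 for x ≠ 0 (Fermat). So f⁻¹(13) = 13^13 mod 23.
Repeated squaring mod 23: 13^1 ≡ 13, 13^2 ≡ 13² = 169 ≡ 8, 13^4 ≡ 8² = 64 ≡ 18, 13^8 ≡ 18² = 324 ≡ 2. Since 13 = 8 + 4 + 1, 13^13 ≡ 2·18·13: 2·18 = 36 ≡ 13, then 13·13 = 169 ≡ 8. So 13^13 ≡ 8 (mod 23).
Hence f⁻¹(13) = 8.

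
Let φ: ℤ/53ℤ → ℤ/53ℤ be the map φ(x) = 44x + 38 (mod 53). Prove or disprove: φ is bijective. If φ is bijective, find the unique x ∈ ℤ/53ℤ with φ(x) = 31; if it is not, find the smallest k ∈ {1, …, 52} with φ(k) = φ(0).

By definition, φ is injective when φ(s) = φ(t) forces s = t.
If φ(s) = φ(t), then 44s ≡ 44t (mod 53). Because gcd(44, 53) = 1, we may cancel 44 to get s ≡ t (mod 53).
We now compute 44⁻¹ mod 53 explicitly. Euclid's algorithm: 53 = 1·44 + 9, 44 = 4·9 + 8, 9 = 1·8 + 1; back-substituting gives 1 = 47·44 − 39·53, so 44⁻¹ ≡ 47 (mod 53).
Then y ↦ 47(y − 38) is a two-sided inverse to φ, so every y ∈ ℤ/53ℤ has a preimage.
So φ is bijective.
Since φ is bijective, we compute φ⁻¹(31): solve 44x + 38 ≡ 31 (mod 53), i.e. 44x ≡ 46 (mod 53).
Multiplying by 44⁻¹ = 47 gives x ≡ 47·46 = 2162 = 40·53 + 42 ≡ 42 (mod 53).
Check: φ(42) = 44·42 + 38 = 1886 = 35·53 + 31 ≡ 31 (mod 53).

42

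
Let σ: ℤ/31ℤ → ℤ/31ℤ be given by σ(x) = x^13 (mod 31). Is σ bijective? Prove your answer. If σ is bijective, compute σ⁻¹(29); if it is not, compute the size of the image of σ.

Since 31 is prime, the nonzero elements of ℤ/31ℤ form a cyclic group of order 30.
As gcd(13, 30) = 1, raising to the 13th power is a bijection on this group: if x_1^13 ≡ x_2^13 then (x_1x_2^{−1})^13 = 1, and the only element of order dividing gcd(13, 30) = 1 is 1, so x_1 = x_2.
With σ(0) = 0 this makes σ injective on all of ℤ/31ℤ, hence bijective (finite equal-size domain and codomain). In particular σ is bijective.
Since σ is bijective, we find the preimage of 29. The inverse of x ↦ x^13 on (ℤ/31ℤ)^× is x ↦ x^7, because 13·7 = 91 = 3·30 + 1 ≡ 1 (mod 30) and x^{30} = 1 for x ≠ 0 (Fermat). So σ⁻¹(29) = 29^7 mod 31.
Repeated squaring mod 31: 29^1 ≡ 29, 29^2 ≡ 29² = 841 ≡ 4, 29^4 ≡ 4² = 16. Since 7 = 4 + 2 + 1, 29^7 ≡ 16·4·29: 16·4 = 64 ≡ 2, then 2·29 = 58 ≡ 27. So 29^7 ≡ 27 (mod 31).
Hence σ⁻¹(29) = 27.

27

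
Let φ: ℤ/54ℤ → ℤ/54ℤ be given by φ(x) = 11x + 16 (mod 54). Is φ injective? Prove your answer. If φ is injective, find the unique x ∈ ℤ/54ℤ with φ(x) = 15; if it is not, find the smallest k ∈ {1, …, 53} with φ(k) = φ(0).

Recall: injectivity means: for all a, b in the domain, φ(a) = φ(b) implies a = b.
If φ(a) = φ(b), then 11a ≡ 11b (mod 54). Because gcd(11, 54) = 1, we may cancel 11 to get a ≡ b (mod 54).
Therefore φ is injective.
We now compute 11⁻¹ mod 54 explicitly. Euclid's algorithm: 54 = 4·11 + 10, 11 = 1·10 + 1; back-substituting gives 1 = 5·11 − 1·54, so 11⁻¹ ≡ 5 (mod 54).
Since φ is injective, we find φ⁻¹(15): we need 11x ≡ 15 − 16 ≡ 53 (mod 54). Using 11⁻¹ = 5: x ≡ 5·53 = 265 = 4·54 + 49, so x = 49.
Check: φ(49) = 11·49 + 16 = 555 = 10·54 + 15 ≡ 15 (mod 54).

49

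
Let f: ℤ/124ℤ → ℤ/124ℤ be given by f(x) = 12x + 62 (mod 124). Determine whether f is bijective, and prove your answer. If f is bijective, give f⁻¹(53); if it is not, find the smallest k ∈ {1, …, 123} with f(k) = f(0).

Recall that f is injective when f(u) = f(v) forces u = v.
We have gcd(12, 124) = 4 > 1. Taking u = 0 and v = 31: f(0) = 62 and f(31) = 12·31 + 62 = 434 ≡ 62 (mod 124).
So f(0) = f(31) while 0 ≠ 31, thus f is not injective, hence not bijective.
Since f is not bijective, we find the least positive k with f(k) = f(0): this means 12k ≡ 0 (mod 124), i.e. 124 ∣ 12k. Since gcd(12, 124) = 4, dividing through by 4 this holds exactly when 31 ∣ 3k, and as gcd(3, 31) = 1, exactly when 31 ∣ k.
The smallest positive such k is 31.

31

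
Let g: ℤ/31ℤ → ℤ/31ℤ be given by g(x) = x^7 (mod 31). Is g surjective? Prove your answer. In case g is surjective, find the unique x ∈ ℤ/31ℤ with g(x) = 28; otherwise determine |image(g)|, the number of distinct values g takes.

Since 31 is prime, the nonzero elements of ℤ/31ℤ form a cyclic group of order 30.
As gcd(7, 30) = 1, raising to the 7th power is a bijection on this group: if s^7 ≡ t^7 then (st^{−1})^7 = 1, and the only element of order dividing gcd(7, 30) = 1 is 1, so s = t.
With g(0) = 0 this makes g injective on all of ℤ/31ℤ, hence bijective (finite equal-size domain and codomain). In particular g is surjective.
Since g is surjective, we find the preimage of 28. The inverse of x ↦ x^7 on (ℤ/31ℤ)^× is x ↦ x^13, because 7·13 = 91 = 3·30 + 1 ≡ 1 (mod 30) and x^{30} = 1 for x ≠ 0 (Fermat). So g⁻¹(28) = 28^13 mod 31.
Repeated squaring mod 31: 28^1 ≡ 28, 28^2 ≡ 28² = 784 ≡ 9, 28^4 ≡ 9² = 81 ≡ 19, 28^8 ≡ 19² = 361 ≡ 20. Since 13 = 8 + 4 + 1, 28^13 ≡ 20·19·28: 20·19 = 380 ≡ 8, then 8·28 = 224 ≡ 7. So 28^13 ≡ 7 (mod 31).
Hence g⁻¹(28) = 7.

7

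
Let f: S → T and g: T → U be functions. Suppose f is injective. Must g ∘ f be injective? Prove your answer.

No. Take S = T = U = {1, 2, 3}, f = identity (injective), and g(x) = 1 for every x.
Then (g ∘ f)(1) = 1 = (g ∘ f)(3) with 1 ≠ 3, so g ∘ f is not injective.

not injective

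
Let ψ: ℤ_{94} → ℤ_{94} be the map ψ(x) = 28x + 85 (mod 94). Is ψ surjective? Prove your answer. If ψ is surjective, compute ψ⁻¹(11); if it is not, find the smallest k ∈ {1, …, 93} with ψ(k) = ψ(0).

Recall that ψ is surjective if every y in the codomain equals ψ(x) for some x in the domain.
Since gcd(28, 94) = 2, we have 28x ≡ 0 (mod 2) for all x, so ψ(x) ≡ 1 (mod 2).
But 0 ≢ 1 (mod 2), so 0 ∈ ℤ_{94} has no preimage. So ψ is not surjective.
Since ψ is not surjective, we find the least positive k with ψ(k) = ψ(0): this means 28k ≡ 0 (mod 94), i.e. 94 ∣ 28k. Since gcd(28, 94) = 2, dividing through by 2 this holds exactly when 47 ∣ 14k, and as gcd(14, 47) = 1, exactly when 47 ∣ k.
The smallest positive such k is 47.

47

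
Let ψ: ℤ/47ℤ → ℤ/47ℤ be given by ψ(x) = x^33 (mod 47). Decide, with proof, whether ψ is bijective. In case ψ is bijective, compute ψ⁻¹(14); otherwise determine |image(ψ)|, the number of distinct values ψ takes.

24

Since 47 is prime, the nonzero elements of ℤ/47ℤ form a cyclic group of order 46.
As gcd(33, 46) = 1, raising to the 33rd power is a bijection on this group: if a^33 ≡ b^33 then (ab^{−1})^33 = 1, and the only element of order dividing gcd(33, 46) = 1 is 1, so a = b.
With ψ(0) = 0 this makes ψ injective on all of ℤ/47ℤ, hence bijective (finite equal-size domain and codomain). In particular ψ is bijective.
Since ψ is bijective, we find the preimage of 14. The inverse of x ↦ x^33 on (ℤ/47ℤ)^× is x ↦ x^7, because 33·7 = 231 = 5·46 + 1 ≡ 1 (mod 46) and x^{46} = 1 for x ≠ 0 (Fermat). So ψ⁻¹(14) = 14^7 mod 47.
Repeated squaring mod 47: 14^1 ≡ 14, 14^2 ≡ 14² = 196 ≡ 8, 14^4 ≡ 8² = 64 ≡ 17. Since 7 = 4 + 2 + 1, 14^7 ≡ 17·8·14: 17·8 = 136 ≡ 42, then 42·14 = 588 ≡ 24. So 14^7 ≡ 24 (mod 47).
Hence ψ⁻¹(14) = 24.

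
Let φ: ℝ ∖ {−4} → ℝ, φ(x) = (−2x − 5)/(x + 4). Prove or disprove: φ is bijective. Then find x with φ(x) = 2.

-13/4

If φ(x) = −2, cross-multiplying gives 1(−2x − 5) = −2(x + 4), which simplifies to −5 = −8 — false.  So −2 has no preimage and φ is not surjective.
Thus φ is not bijective.
Solving φ(x) = 2: cross-multiplying gives −2x − 5 = 2(x + 4), which rearranges to −4x = 13, so x = −13/4.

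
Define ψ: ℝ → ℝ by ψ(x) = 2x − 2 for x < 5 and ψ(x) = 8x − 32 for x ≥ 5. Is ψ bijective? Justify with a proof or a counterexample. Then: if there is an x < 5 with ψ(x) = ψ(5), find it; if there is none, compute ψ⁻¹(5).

7/2

Both pieces are strictly increasing (slopes 2 and 8), so each is injective on its own interval.
The left piece maps (−∞, 5) onto (−∞, 8); the right piece maps [5, ∞) onto [8, ∞).
Since 8 = 8, the images partition ℝ: ψ is injective and surjective, hence bijective.
Because the two images are disjoint, no x < 5 has ψ(x) = ψ(5), so we compute ψ⁻¹(5): 5 lies in (−∞, 8), so solve 2x − 2 = 5: x = (5 + 2)/2 = 7/2.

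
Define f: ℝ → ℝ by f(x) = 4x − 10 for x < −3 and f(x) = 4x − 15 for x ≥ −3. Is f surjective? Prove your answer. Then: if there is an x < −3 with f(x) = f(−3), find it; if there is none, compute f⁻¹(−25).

Both pieces are strictly increasing (slopes 4 and 4), so each is injective on its own interval.
The left piece maps (−∞, −3) onto (−∞, −22); the right piece maps [−3, ∞) onto [−27, ∞).
The union (−∞, −22) ∪ [−27, ∞) covers ℝ, so f is surjective.
For the follow-up: the images overlap, so an x < −3 with f(x) = f(−3) exists. f(−3) = −27; solving 4x − 10 = −27 for x < −3 gives x = (−27 + 10)/4 = −17/4.

-17/4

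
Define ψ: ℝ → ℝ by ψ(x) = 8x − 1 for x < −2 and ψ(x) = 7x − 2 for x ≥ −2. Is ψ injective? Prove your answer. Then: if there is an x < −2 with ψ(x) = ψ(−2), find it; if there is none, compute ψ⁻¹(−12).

Both pieces are strictly increasing (slopes 8 and 7), so each is injective on its own interval.
The left piece maps (−∞, −2) onto (−∞, −17); the right piece maps [−2, ∞) onto [−16, ∞).
These images are disjoint, so no value is attained by both pieces. Hence ψ is injective.
Because the two images are disjoint, no x < −2 has ψ(x) = ψ(−2), so we compute ψ⁻¹(−12): −12 lies in [−16, ∞), so solve 7x − 2 = −12: x = (−12 + 2)/7 = −10/7.

-10/7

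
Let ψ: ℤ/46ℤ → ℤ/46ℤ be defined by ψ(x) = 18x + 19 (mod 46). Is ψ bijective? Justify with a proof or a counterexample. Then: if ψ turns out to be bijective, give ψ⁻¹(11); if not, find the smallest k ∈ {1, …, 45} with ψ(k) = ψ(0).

We have gcd(18, 46) = 2 > 1. Taking s = 0 and t = 23: ψ(0) = 19 and ψ(23) = 18·23 + 19 = 433 ≡ 19 (mod 46).
So ψ(0) = ψ(23) while 0 ≠ 23, thus ψ is not injective, hence not bijective.
Since ψ is not bijective, we find the least positive k with ψ(k) = ψ(0): this means 18k ≡ 0 (mod 46), i.e. 46 ∣ 18k. Since gcd(18, 46) = 2, dividing through by 2 this holds exactly when 23 ∣ 9k, and as gcd(9, 23) = 1, exactly when 23 ∣ k.
The smallest positive such k is 23.

23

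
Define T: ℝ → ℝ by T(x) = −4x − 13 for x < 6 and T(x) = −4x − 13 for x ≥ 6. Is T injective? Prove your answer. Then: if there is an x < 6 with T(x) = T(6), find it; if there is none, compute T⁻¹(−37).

6

Both pieces are strictly decreasing (slopes −4 and −4), so each is injective on its own interval.
The left piece maps (−∞, 6) onto (−37, ∞); the right piece maps [6, ∞) onto (−∞, −37].
These images are disjoint, so no value is attained by both pieces. Therefore T is injective.
Because the two images are disjoint, no x < 6 has T(x) = T(6), so we compute T⁻¹(−37): −37 lies in (−∞, −37], so solve −4x − 13 = −37: x = (−37 + 13)/(−4) = 6.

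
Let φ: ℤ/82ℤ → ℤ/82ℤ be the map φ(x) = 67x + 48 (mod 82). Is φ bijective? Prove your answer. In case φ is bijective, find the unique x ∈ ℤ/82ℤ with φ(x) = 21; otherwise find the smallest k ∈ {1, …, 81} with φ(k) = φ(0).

By definition, φ is injective if φ(u) = φ(v) implies u = v.
If φ(u) = φ(v), then 67u ≡ 67v (mod 82). Because gcd(67, 82) = 1, we may cancel 67 to get u ≡ v (mod 82).
We now compute 67⁻¹ mod 82 explicitly. Euclid's algorithm: 82 = 1·67 + 15, 67 = 4·15 + 7, 15 = 2·7 + 1; back-substituting gives 1 = 71·67 − 58·82, so 67⁻¹ ≡ 71 (mod 82).
Then y ↦ 71(y − 48) is a two-sided inverse to φ, so every y ∈ ℤ/82ℤ has a preimage.
Thus φ is bijective.
Since φ is bijective, we find φ⁻¹(21): we need 67x ≡ 21 − 48 ≡ 55 (mod 82). Using 67⁻¹ = 71: x ≡ 71·55 = 3905 = 47·82 + 51, so x = 51.
Check: φ(51) = 67·51 + 48 = 3465 = 42·82 + 21 ≡ 21 (mod 82).

51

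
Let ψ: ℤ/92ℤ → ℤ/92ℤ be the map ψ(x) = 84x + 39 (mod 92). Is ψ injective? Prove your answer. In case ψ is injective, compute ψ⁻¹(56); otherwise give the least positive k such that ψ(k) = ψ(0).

23

By definition, injectivity means: for all x_1, x_2 in the domain, ψ(x_1) = ψ(x_2) implies x_1 = x_2.
We have gcd(84, 92) = 4 > 1. Taking x_1 = 0 and x_2 = 23: ψ(0) = 39 and ψ(23) = 84·23 + 39 = 1971 ≡ 39 (mod 92).
So ψ(0) = ψ(23) while 0 ≠ 23, so ψ is not injective.
Since ψ is not injective, we find the least positive k with ψ(k) = ψ(0): this means 84k ≡ 0 (mod 92), i.e. 92 ∣ 84k. Since gcd(84, 92) = 4, dividing through by 4 this holds exactly when 23 ∣ 21k, and as gcd(21, 23) = 1, exactly when 23 ∣ k.
The smallest positive such k is 23.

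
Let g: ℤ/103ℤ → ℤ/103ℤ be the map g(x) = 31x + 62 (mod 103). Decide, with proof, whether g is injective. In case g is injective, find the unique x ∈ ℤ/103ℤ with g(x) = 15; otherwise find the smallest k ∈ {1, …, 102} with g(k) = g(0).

45

By definition, g is injective when g(u) = g(v) forces u = v.
If g(u) = g(v), then 31u ≡ 31v (mod 103). Because gcd(31, 103) = 1, we may cancel 31 to get u ≡ v (mod 103).
So g is injective.
We now compute 31⁻¹ mod 103 explicitly. Euclid's algorithm: 103 = 3·31 + 10, 31 = 3·10 + 1; back-substituting gives 1 = 10·31 − 3·103, so 31⁻¹ ≡ 10 (mod 103).
Since g is injective, we find g⁻¹(15): we need 31x ≡ 15 − 62 ≡ 56 (mod 103). Using 31⁻¹ = 10: x ≡ 10·56 = 560 = 5·103 + 45, so x = 45.
Check: g(45) = 31·45 + 62 = 1457 = 14·103 + 15 ≡ 15 (mod 103).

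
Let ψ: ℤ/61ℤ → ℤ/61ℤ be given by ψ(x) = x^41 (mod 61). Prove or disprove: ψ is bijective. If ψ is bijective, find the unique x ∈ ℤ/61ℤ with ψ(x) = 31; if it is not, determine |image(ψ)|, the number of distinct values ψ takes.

54

Since 61 is prime, the nonzero elements of ℤ/61ℤ form a cyclic group of order 60.
As gcd(41, 60) = 1, raising to the 41st power is a bijection on this group: if a^41 ≡ b^41 then (ab^{−1})^41 = 1, and the only element of order dividing gcd(41, 60) = 1 is 1, so a = b.
With ψ(0) = 0 this makes ψ injective on all of ℤ/61ℤ, hence bijective (finite equal-size domain and codomain). In particular ψ is bijective.
Since ψ is bijective, we find the preimage of 31. The inverse of x ↦ x^41 on (ℤ/61ℤ)^× is x ↦ x^41, because 41·41 = 1681 = 28·60 + 1 ≡ 1 (mod 60) and x^{60} = 1 for x ≠ 0 (Fermat). So ψ⁻¹(31) = 31^41 mod 61.
Repeated squaring mod 61: 31^1 ≡ 31, 31^2 ≡ 31² = 961 ≡ 46, 31^4 ≡ 46² = 2116 ≡ 42, 31^8 ≡ 42² = 1764 ≡ 56, 31^16 ≡ 56² = 3136 ≡ 25, 31^32 ≡ 25² = 625 ≡ 15. Since 41 = 32 + 8 + 1, 31^41 ≡ 15·56·31: 15·56 = 840 ≡ 47, then 47·31 = 1457 ≡ 54. So 31^41 ≡ 54 (mod 61).
Hence ψ⁻¹(31) = 54.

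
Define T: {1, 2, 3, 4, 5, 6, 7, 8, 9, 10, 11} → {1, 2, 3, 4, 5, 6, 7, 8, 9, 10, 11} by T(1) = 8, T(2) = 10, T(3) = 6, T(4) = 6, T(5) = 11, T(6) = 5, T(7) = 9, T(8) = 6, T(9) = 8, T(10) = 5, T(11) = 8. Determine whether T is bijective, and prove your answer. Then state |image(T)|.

T(3) = 6 = T(4) with 3 ≠ 4, so T is not injective, hence not bijective.
The image of T is {5, 6, 8, 9, 10, 11}, which has 6 elements.

6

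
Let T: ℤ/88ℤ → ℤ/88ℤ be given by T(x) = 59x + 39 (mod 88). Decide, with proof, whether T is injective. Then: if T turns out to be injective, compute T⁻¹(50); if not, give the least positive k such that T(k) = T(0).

By definition, injectivity means: for all u, v in the domain, T(u) = T(v) implies u = v.
If T(u) = T(v), then 59u ≡ 59v (mod 88). Because gcd(59, 88) = 1, we may cancel 59 to get u ≡ v (mod 88).
Hence T is injective.
We now compute 59⁻¹ mod 88 explicitly. Euclid's algorithm: 88 = 1·59 + 29, 59 = 2·29 + 1; back-substituting gives 1 = 3·59 − 2·88, so 59⁻¹ ≡ 3 (mod 88).
Since T is injective, we find T⁻¹(50): we need 59x ≡ 50 − 39 ≡ 11 (mod 88). Using 59⁻¹ = 3: x ≡ 3·11 = 33, so x = 33.
Check: T(33) = 59·33 + 39 = 1986 = 22·88 + 50 ≡ 50 (mod 88).

33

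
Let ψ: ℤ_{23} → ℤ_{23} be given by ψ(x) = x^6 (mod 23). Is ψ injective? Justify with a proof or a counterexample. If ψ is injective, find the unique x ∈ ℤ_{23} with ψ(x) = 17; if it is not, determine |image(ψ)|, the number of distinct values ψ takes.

ψ(11): Repeated squaring mod 23: 11^1 ≡ 11, 11^2 ≡ 11² = 121 ≡ 6, 11^4 ≡ 6² = 36 ≡ 13. Since 6 = 4 + 2, 11^6 ≡ 13·6: 13·6 = 78 ≡ 9. So 11^6 ≡ 9 (mod 23).
ψ(12): Repeated squaring mod 23: 12^1 ≡ 12, 12^2 ≡ 12² = 144 ≡ 6, 12^4 ≡ 6² = 36 ≡ 13. Since 6 = 4 + 2, 12^6 ≡ 13·6: 13·6 = 78 ≡ 9. So 12^6 ≡ 9 (mod 23).
So ψ(11) = ψ(12) = 9 while 11 ≠ 12, hence ψ is not injective.
Since ψ is not injective, we determine |image(ψ)|. Computing x^6 mod 23 for each x (by repeated squaring, reducing mod 23 at every step), the values ψ(0), ψ(1), …, ψ(22) are: 0, 1, 18, 16, 2, 8, 12, 4, 13, 3, 6, 9, 9, 6, 3, 13, 4, 12, 8, 2, 16, 18, 1.
The distinct values are {0, 1, 2, 3, 4, 6, 8, 9, 12, 13, 16, 18}; there are 12 of them.

12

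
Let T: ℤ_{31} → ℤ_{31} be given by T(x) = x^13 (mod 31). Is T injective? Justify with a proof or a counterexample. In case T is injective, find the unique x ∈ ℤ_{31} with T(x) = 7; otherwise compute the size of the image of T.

Since 31 is prime, the nonzero elements of ℤ_{31} form a cyclic group of order 30.
As gcd(13, 30) = 1, raising to the 13th power is a bijection on this group: if a^13 ≡ b^13 then (ab^{−1})^13 = 1, and the only element of order dividing gcd(13, 30) = 1 is 1, so a = b.
With T(0) = 0 this makes T injective on all of ℤ_{31}, hence bijective (finite equal-size domain and codomain). In particular T is injective.
Since T is injective, we find the preimage of 7. The inverse of x ↦ x^13 on (ℤ_{31})^× is x ↦ x^7, because 13·7 = 91 = 3·30 + 1 ≡ 1 (mod 30) and x^{30} = 1 for x ≠ 0 (Fermat). So T⁻¹(7) = 7^7 mod 31.
Repeated squaring mod 31: 7^1 ≡ 7, 7^2 ≡ 7² = 49 ≡ 18, 7^4 ≡ 18² = 324 ≡ 14. Since 7 = 4 + 2 + 1, 7^7 ≡ 14·18·7: 14·18 = 252 ≡ 4, then 4·7 = 28. So 7^7 ≡ 28 (mod 31).
Hence T⁻¹(7) = 28.

28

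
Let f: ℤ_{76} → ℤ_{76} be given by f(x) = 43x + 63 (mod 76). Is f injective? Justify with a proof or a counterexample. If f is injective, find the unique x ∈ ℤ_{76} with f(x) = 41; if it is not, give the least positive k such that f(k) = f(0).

26

Recall: f is injective if f(x_1) = f(x_2) implies x_1 = x_2.
If f(x_1) = f(x_2), then 43x_1 ≡ 43x_2 (mod 76). Because gcd(43, 76) = 1, we may cancel 43 to get x_1 ≡ x_2 (mod 76).
Therefore f is injective.
We now compute 43⁻¹ mod 76 explicitly. Euclid's algorithm: 76 = 1·43 + 33, 43 = 1·33 + 10, 33 = 3·10 + 3, 10 = 3·3 + 1; back-substituting gives 1 = 23·43 − 13·76, so 43⁻¹ ≡ 23 (mod 76).
Since f is injective, we compute f⁻¹(41): solve 43x + 63 ≡ 41 (mod 76), i.e. 43x ≡ 54 (mod 76).
Multiplying by 43⁻¹ = 23 gives x ≡ 23·54 = 1242 = 16·76 + 26 ≡ 26 (mod 76).
Check: f(26) = 43·26 + 63 = 1181 = 15·76 + 41 ≡ 41 (mod 76).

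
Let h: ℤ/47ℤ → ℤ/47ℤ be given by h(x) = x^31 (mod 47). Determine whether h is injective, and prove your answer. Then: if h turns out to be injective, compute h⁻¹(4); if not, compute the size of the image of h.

Since 47 is prime, the nonzero elements of ℤ/47ℤ form a cyclic group of order 46.
As gcd(31, 46) = 1, raising to the 31st power is a bijection on this group: if s^31 ≡ t^31 then (st^{−1})^31 = 1, and the only element of order dividing gcd(31, 46) = 1 is 1, so s = t.
With h(0) = 0 this makes h injective on all of ℤ/47ℤ, hence bijective (finite equal-size domain and codomain). In particular h is injective.
Since h is injective, we find the preimage of 4. The inverse of x ↦ x^31 on (ℤ/47ℤ)^× is x ↦ x^3, because 31·3 = 93 = 2·46 + 1 ≡ 1 (mod 46) and x^{46} = 1 for x ≠ 0 (Fermat). So h⁻¹(4) = 4^3 mod 47.
Repeated squaring mod 47: 4^1 ≡ 4, 4^2 ≡ 4² = 16. Since 3 = 2 + 1, 4^3 ≡ 16·4: 16·4 = 64 ≡ 17. So 4^3 ≡ 17 (mod 47).
Hence h⁻¹(4) = 17.

17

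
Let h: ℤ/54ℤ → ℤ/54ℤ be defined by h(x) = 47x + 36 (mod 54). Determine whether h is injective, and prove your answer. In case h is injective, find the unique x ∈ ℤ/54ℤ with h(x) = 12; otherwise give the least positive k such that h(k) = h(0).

42

Recall that h is injective when h(s) = h(t) forces s = t.
If h(s) = h(t), then 47s ≡ 47t (mod 54). Because gcd(47, 54) = 1, we may cancel 47 to get s ≡ t (mod 54).
Therefore h is injective.
We now compute 47⁻¹ mod 54 explicitly. Euclid's algorithm: 54 = 1·47 + 7, 47 = 6·7 + 5, 7 = 1·5 + 2, 5 = 2·2 + 1; back-substituting gives 1 = 23·47 − 20·54, so 47⁻¹ ≡ 23 (mod 54).
Since h is injective, we compute h⁻¹(12): solve 47x + 36 ≡ 12 (mod 54), i.e. 47x ≡ 30 (mod 54).
Multiplying by 47⁻¹ = 23 gives x ≡ 23·30 = 690 = 12·54 + 42 ≡ 42 (mod 54).
Check: h(42) = 47·42 + 36 = 2010 = 37·54 + 12 ≡ 12 (mod 54).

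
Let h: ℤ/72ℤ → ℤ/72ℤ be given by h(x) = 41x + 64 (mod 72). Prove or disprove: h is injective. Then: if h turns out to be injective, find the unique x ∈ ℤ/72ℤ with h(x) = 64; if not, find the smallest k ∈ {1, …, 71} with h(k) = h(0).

0

Recall that h is injective if h(a) = h(b) implies a = b.
If h(a) = h(b), then 41a ≡ 41b (mod 72). Because gcd(41, 72) = 1, we may cancel 41 to get a ≡ b (mod 72).
Therefore h is injective.
We now compute 41⁻¹ mod 72 explicitly. Euclid's algorithm: 72 = 1·41 + 31, 41 = 1·31 + 10, 31 = 3·10 + 1; back-substituting gives 1 = 65·41 − 37·72, so 41⁻¹ ≡ 65 (mod 72).
Since h is injective, we compute h⁻¹(64): solve 41x + 64 ≡ 64 (mod 72), i.e. 41x ≡ 0 (mod 72).
Multiplying by 41⁻¹ = 65 gives x ≡ 65·0 = 0 ≡ 0 (mod 72).
Check: h(0) = 41·0 + 64 = 64 ≡ 64 (mod 72).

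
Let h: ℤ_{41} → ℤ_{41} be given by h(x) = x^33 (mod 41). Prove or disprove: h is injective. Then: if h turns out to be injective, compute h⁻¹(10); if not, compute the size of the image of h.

18

Since 41 is prime, the nonzero elements of ℤ_{41} form a cyclic group of order 40.
As gcd(33, 40) = 1, raising to the 33rd power is a bijection on this group: if x_1^33 ≡ x_2^33 then (x_1x_2^{−1})^33 = 1, and the only element of order dividing gcd(33, 40) = 1 is 1, so x_1 = x_2.
With h(0) = 0 this makes h injective on all of ℤ_{41}, hence bijective (finite equal-size domain and codomain). In particular h is injective.
Since h is injective, we find the preimage of 10. The inverse of x ↦ x^33 on (ℤ_{41})^× is x ↦ x^17, because 33·17 = 561 = 14·40 + 1 ≡ 1 (mod 40) and x^{40} = 1 for x ≠ 0 (Fermat). So h⁻¹(10) = 10^17 mod 41.
Repeated squaring mod 41: 10^1 ≡ 10, 10^2 ≡ 10² = 100 ≡ 18, 10^4 ≡ 18² = 324 ≡ 37, 10^8 ≡ 37² = 1369 ≡ 16, 10^16 ≡ 16² = 256 ≡ 10. Since 17 = 16 + 1, 10^17 ≡ 10·10: 10·10 = 100 ≡ 18. So 10^17 ≡ 18 (mod 41).
Hence h⁻¹(10) = 18.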